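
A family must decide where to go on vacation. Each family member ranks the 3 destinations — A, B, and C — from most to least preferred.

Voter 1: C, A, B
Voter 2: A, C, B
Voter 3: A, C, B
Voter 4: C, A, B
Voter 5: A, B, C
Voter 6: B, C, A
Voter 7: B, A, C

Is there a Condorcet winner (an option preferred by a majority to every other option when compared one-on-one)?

Head-to-head results (7 voters total):
A vs B: A wins 5–2.
A vs C: A wins 4–3.
B vs C: C wins 4–3.
A beats each rival — B (5–2), C (4–3) — so A is the Condorcet winner.

Yes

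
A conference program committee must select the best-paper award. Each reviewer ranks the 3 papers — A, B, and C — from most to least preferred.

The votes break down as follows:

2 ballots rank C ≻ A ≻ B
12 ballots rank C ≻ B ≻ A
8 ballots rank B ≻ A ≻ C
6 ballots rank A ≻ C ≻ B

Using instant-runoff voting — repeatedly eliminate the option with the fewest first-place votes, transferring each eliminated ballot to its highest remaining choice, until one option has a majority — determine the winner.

Round 1: C 14, B 8, A 6. A has the fewest and is eliminated.
Round 2: C 20, B 8. C has a majority.

C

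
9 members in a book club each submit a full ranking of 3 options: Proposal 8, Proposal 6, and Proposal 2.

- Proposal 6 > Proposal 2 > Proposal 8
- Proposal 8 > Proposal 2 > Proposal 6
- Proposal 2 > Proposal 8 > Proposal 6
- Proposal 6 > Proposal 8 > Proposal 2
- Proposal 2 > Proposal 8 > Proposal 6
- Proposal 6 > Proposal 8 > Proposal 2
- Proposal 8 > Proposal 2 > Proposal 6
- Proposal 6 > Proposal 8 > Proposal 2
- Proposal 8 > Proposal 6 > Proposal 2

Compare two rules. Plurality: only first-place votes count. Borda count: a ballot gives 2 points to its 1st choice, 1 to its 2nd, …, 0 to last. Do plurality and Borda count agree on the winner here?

No

Plurality first-place counts: Proposal 8 3, Proposal 6 4, Proposal 2 2 → Proposal 6.
Borda totals: Proposal 8 11, Proposal 6 9, Proposal 2 7 → Proposal 8.
The two rules disagree: plurality picks Proposal 6, Borda picks Proposal 8.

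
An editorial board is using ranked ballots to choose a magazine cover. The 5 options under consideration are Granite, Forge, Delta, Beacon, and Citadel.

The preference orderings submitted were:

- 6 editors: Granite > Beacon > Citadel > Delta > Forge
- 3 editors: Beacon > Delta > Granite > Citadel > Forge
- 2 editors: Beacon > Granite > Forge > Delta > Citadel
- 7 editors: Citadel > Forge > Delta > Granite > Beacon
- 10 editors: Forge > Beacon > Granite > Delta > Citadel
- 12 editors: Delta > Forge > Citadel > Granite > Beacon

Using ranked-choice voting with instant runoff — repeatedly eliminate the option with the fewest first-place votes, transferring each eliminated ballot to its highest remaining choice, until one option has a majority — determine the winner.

Delta

Round 1: Delta 12, Forge 10, Citadel 7, Granite 6, Beacon 5. Beacon has the fewest and is eliminated.
Round 2: Delta 15, Forge 10, Granite 8, Citadel 7. Citadel has the fewest and is eliminated.
Round 3: Forge 17, Delta 15, Granite 8. Granite has the fewest and is eliminated.
Round 4: Delta 21, Forge 19. Delta has a majority.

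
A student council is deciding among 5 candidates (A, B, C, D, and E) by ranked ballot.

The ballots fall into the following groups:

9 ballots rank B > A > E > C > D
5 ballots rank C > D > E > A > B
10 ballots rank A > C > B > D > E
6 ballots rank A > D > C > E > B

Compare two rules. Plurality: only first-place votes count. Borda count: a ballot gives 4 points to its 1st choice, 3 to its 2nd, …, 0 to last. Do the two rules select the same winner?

Yes

Plurality first-place counts: A 16, B 9, C 5, D 0, E 0 → A.
Borda totals: A 96, B 56, C 71, D 43, E 34 → A.
The two rules agree on A.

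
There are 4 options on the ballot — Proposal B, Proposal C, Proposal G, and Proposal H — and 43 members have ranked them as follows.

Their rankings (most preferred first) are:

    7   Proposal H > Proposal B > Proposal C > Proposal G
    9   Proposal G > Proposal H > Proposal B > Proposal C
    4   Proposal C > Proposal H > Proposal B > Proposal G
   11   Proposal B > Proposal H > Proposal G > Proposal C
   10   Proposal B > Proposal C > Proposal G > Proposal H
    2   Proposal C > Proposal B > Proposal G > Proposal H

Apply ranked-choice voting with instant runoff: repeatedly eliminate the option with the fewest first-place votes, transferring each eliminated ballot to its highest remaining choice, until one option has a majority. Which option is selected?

Round 1: Proposal B 21, Proposal G 9, Proposal H 7, Proposal C 6. Proposal C has the fewest and is eliminated.
Round 2: Proposal B 23, Proposal H 11, Proposal G 9. Proposal B has a majority.

Proposal B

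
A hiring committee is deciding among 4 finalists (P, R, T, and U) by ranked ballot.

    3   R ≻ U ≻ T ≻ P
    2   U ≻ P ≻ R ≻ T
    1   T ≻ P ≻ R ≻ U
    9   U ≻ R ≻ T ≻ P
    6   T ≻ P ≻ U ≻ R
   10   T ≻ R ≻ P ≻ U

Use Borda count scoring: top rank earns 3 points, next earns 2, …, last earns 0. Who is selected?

Borda scores:
  P: 3·0 + 2·2 + 2 + 9·0 + 6·2 + 10·1 = 28
  R: 3·3 + 2·1 + 1 + 9·2 + 6·0 + 10·2 = 50
  T: 3·1 + 2·0 + 3 + 9·1 + 6·3 + 10·3 = 63
  U: 3·2 + 2·3 + 0 + 9·3 + 6·1 + 10·0 = 45
T has the highest total.

T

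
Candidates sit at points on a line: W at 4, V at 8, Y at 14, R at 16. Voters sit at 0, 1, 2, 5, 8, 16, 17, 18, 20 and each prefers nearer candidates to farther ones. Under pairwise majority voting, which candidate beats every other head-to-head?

V

With single-peaked preferences on a line, the Condorcet winner is the candidate closest to the median voter.
The median voter (position 8) is closest to V at 8.
Check: V vs W — voters closer to V: 5 of 9.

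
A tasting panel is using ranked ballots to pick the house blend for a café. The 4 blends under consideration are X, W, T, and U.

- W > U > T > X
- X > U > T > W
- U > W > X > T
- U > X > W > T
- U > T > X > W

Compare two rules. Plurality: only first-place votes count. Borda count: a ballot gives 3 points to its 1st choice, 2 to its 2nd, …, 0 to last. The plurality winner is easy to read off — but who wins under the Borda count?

Plurality first-place counts: X 1, W 1, T 0, U 3 → U.
Borda totals: X 7, W 6, T 4, U 13 → U.

U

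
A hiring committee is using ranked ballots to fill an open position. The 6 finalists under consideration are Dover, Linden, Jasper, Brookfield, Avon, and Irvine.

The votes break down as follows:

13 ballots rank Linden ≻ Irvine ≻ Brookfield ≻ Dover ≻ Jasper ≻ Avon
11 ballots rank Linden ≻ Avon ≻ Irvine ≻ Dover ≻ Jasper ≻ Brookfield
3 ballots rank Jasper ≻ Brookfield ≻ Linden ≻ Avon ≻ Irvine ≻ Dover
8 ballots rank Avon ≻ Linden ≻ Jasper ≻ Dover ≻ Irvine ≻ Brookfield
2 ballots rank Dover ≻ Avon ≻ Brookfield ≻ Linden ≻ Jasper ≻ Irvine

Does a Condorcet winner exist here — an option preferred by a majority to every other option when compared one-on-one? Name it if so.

Linden

Head-to-head results (37 voters total):
Dover vs Linden: Linden wins 35–2.
Dover vs Jasper: Dover wins 26–11.
Dover vs Brookfield: Dover wins 21–16.
Dover vs Avon: Avon wins 22–15.
Dover vs Irvine: Irvine wins 27–10.
Linden vs Jasper: Linden wins 34–3.
Linden vs Brookfield: Linden wins 32–5.
Linden vs Avon: Linden wins 27–10.
Linden vs Irvine: Linden wins 37–0.
Jasper vs Brookfield: Jasper wins 22–15.
Jasper vs Avon: Avon wins 21–16.
Jasper vs Irvine: Irvine wins 24–13.
Brookfield vs Avon: Avon wins 21–16.
Brookfield vs Irvine: Irvine wins 32–5.
Avon vs Irvine: Avon wins 24–13.
Linden beats each rival — Dover (35–2), Jasper (34–3), Brookfield (32–5), Avon (27–10), Irvine (37–0) — so Linden is the Condorcet winner.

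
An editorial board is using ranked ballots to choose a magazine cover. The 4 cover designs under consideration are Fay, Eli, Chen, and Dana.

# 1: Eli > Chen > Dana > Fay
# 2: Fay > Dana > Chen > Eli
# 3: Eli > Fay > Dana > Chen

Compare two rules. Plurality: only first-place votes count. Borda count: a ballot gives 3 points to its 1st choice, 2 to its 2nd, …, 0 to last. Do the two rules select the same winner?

Yes

Plurality first-place counts: Fay 1, Eli 2, Chen 0, Dana 0 → Eli.
Borda totals: Fay 5, Eli 6, Chen 3, Dana 4 → Eli.
The two rules agree on Eli.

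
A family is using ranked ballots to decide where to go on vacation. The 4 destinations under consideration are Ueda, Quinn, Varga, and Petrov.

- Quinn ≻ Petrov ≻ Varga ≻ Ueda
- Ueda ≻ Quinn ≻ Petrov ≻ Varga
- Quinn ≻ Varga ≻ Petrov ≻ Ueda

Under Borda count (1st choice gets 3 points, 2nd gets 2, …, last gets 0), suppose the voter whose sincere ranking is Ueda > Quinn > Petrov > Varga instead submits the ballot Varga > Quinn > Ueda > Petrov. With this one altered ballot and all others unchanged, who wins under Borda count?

Quinn

Borda totals with the altered ballot: Ueda 1, Quinn 8, Varga 6, Petrov 3.
The winner is unchanged: still Quinn.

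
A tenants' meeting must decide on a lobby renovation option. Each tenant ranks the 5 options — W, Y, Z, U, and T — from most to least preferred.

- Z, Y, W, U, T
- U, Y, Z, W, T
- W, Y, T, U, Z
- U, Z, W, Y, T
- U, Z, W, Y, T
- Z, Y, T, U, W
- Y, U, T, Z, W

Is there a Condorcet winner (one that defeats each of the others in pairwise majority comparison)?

No

Head-to-head results (7 voters total):
W vs Y: Y wins 4–3.
W vs Z: Z wins 6–1.
W vs U: U wins 5–2.
W vs T: W wins 5–2.
Y vs Z: Z wins 4–3.
Y vs U: Y wins 4–3.
Y vs T: Y wins 7–0.
Z vs U: U wins 5–2.
Z vs T: Z wins 5–2.
U vs T: U wins 5–2.
No candidate beats all others: Y beats U beats Z beats Y, a majority cycle.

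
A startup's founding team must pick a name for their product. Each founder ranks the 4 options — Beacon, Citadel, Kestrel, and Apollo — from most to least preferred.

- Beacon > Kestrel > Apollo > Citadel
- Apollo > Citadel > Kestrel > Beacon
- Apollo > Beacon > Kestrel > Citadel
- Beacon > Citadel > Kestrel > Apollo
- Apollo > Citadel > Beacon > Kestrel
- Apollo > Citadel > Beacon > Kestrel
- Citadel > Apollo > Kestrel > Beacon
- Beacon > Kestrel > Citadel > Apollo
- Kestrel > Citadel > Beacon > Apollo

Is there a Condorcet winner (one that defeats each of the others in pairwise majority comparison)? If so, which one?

Apollo

Head-to-head results (9 voters total):
Beacon vs Citadel: Citadel wins 5–4.
Beacon vs Kestrel: Beacon wins 6–3.
Beacon vs Apollo: Apollo wins 5–4.
Citadel vs Kestrel: Citadel wins 5–4.
Citadel vs Apollo: Apollo wins 5–4.
Kestrel vs Apollo: Apollo wins 5–4.
Apollo beats each rival — Beacon (5–4), Citadel (5–4), Kestrel (5–4) — so Apollo is the Condorcet winner.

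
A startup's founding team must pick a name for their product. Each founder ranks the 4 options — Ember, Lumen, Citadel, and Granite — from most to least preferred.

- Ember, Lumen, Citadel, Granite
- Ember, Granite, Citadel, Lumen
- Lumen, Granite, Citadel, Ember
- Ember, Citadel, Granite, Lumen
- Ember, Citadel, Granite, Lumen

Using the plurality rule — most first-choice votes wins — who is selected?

Ember

First-place vote totals:
  Ember: 4
  Lumen: 1
  Citadel: 0
  Granite: 0
Ember has the most first-place votes.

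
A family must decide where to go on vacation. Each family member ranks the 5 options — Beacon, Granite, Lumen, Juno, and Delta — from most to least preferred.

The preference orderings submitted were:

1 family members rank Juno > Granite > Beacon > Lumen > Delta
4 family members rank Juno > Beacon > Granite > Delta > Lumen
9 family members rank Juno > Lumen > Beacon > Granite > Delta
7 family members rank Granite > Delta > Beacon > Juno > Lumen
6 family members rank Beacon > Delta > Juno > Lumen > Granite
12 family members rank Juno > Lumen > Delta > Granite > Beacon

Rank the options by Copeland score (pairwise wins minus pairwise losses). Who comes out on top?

Juno

Pairwise results:
  Beacon vs Granite: Granite wins 20–19.
  Beacon vs Lumen: Lumen wins 21–18.
  Beacon vs Juno: Juno wins 26–13.
  Beacon vs Delta: Beacon wins 20–19.
  Granite vs Lumen: Lumen wins 27–12.
  Granite vs Juno: Juno wins 32–7.
  Granite vs Delta: Granite wins 21–18.
  Lumen vs Juno: Juno wins 39–0.
  Lumen vs Delta: Lumen wins 22–17.
  Juno vs Delta: Juno wins 26–13.
Copeland scores (wins − losses):
  Beacon: 1 − 3 = -2
  Granite: 2 − 2 = 0
  Lumen: 3 − 1 = 2
  Juno: 4 − 0 = 4
  Delta: 0 − 4 = -4
Juno has the best Copeland score.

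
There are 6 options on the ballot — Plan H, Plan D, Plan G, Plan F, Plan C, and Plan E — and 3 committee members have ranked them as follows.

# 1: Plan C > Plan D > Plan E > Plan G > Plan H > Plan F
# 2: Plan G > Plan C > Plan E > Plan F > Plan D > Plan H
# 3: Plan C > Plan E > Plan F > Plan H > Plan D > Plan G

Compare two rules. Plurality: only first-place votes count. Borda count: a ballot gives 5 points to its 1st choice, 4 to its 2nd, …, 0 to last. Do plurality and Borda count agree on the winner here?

Plurality first-place counts: Plan H 0, Plan D 0, Plan G 1, Plan F 0, Plan C 2, Plan E 0 → Plan C.
Borda totals: Plan H 3, Plan D 6, Plan G 7, Plan F 5, Plan C 14, Plan E 10 → Plan C.
The two rules agree on Plan C.

Yes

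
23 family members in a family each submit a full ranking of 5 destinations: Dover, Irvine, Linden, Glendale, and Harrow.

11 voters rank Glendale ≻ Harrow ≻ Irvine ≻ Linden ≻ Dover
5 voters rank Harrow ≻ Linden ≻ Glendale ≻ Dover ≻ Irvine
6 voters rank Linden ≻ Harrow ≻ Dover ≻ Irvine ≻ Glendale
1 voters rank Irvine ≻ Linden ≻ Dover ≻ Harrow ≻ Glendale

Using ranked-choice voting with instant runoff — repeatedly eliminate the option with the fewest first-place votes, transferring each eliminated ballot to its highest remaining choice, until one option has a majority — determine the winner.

Round 1: Glendale 11, Linden 6, Harrow 5, Irvine 1, Dover 0. Dover has the fewest and is eliminated.
Round 2: Glendale 11, Linden 6, Harrow 5, Irvine 1. Irvine has the fewest and is eliminated.
Round 3: Glendale 11, Linden 7, Harrow 5. Harrow has the fewest and is eliminated.
Round 4: Linden 12, Glendale 11. Linden has a majority.

Linden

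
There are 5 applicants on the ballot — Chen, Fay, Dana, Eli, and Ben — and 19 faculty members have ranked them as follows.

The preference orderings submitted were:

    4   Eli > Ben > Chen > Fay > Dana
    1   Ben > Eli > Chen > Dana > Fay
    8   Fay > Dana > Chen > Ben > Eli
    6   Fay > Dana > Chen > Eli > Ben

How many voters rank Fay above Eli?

14

Ballots ranking Fay above Eli: 8+6 = 14.
Ballots ranking Eli above Fay: 4+1 = 5.
So 14 of 19 voters prefer Fay to Eli.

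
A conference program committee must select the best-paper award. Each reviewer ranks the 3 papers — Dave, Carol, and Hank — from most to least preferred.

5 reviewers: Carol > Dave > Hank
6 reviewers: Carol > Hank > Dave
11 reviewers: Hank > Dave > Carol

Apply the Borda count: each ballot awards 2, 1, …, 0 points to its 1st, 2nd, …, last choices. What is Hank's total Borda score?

28

Borda scores:
  Dave: 5·1 + 6·0 + 11·1 = 16
  Carol: 5·2 + 6·2 + 11·0 = 22
  Hank: 5·0 + 6·1 + 11·2 = 28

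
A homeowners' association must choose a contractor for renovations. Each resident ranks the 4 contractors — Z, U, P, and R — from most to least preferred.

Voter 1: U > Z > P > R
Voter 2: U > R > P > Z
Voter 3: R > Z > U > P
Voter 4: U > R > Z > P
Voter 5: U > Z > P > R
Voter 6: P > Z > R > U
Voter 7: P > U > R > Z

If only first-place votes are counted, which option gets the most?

U

First-place vote totals:
  Z: 0
  U: 4
  P: 2
  R: 1
U has the most first-place votes.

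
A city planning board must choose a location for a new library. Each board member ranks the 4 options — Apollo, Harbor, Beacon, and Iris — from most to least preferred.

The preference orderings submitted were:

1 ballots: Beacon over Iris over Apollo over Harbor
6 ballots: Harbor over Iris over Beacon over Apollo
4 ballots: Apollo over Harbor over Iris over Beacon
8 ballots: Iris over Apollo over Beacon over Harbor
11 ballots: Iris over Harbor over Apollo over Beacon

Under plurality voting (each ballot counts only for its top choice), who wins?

First-place vote totals:
  Apollo: 4
  Harbor: 6
  Beacon: 1
  Iris: 19
Iris has the most first-place votes.

Iris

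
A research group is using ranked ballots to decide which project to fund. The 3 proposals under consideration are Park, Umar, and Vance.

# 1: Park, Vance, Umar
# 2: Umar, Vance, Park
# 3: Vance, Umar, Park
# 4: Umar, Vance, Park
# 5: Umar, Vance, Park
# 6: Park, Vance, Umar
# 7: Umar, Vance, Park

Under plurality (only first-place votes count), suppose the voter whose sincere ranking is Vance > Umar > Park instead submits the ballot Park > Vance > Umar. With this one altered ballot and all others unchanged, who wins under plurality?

First-place totals with the altered ballot: Park 3, Umar 4, Vance 0.
The winner is unchanged: still Umar.

Umar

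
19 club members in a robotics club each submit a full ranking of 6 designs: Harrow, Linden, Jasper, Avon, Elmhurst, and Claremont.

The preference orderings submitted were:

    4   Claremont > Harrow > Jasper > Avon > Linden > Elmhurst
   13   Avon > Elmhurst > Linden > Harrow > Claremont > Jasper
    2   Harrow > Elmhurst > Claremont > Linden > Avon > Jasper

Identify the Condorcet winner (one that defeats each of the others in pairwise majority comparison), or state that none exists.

Head-to-head results (19 voters total):
Harrow vs Linden: Linden wins 13–6.
Harrow vs Jasper: Harrow wins 19–0.
Harrow vs Avon: Avon wins 13–6.
Harrow vs Elmhurst: Elmhurst wins 13–6.
Harrow vs Claremont: Harrow wins 15–4.
Linden vs Jasper: Linden wins 15–4.
Linden vs Avon: Avon wins 17–2.
Linden vs Elmhurst: Elmhurst wins 15–4.
Linden vs Claremont: Linden wins 13–6.
Jasper vs Avon: Avon wins 15–4.
Jasper vs Elmhurst: Elmhurst wins 15–4.
Jasper vs Claremont: Claremont wins 19–0.
Avon vs Elmhurst: Avon wins 17–2.
Avon vs Claremont: Avon wins 13–6.
Elmhurst vs Claremont: Elmhurst wins 15–4.
Avon beats each rival — Harrow (13–6), Linden (17–2), Jasper (15–4), Elmhurst (17–2), Claremont (13–6) — so Avon is the Condorcet winner.

Avon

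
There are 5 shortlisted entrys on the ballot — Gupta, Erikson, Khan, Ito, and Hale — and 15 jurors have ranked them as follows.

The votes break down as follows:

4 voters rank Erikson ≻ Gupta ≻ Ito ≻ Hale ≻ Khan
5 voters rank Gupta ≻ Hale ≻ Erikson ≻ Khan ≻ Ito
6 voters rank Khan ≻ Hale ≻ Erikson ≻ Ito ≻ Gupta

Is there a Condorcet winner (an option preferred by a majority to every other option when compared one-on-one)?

No

Head-to-head results (15 voters total):
Gupta vs Erikson: Erikson wins 10–5.
Gupta vs Khan: Gupta wins 9–6.
Gupta vs Ito: Gupta wins 9–6.
Gupta vs Hale: Gupta wins 9–6.
Erikson vs Khan: Erikson wins 9–6.
Erikson vs Ito: Erikson wins 15–0.
Erikson vs Hale: Hale wins 11–4.
Khan vs Ito: Khan wins 11–4.
Khan vs Hale: Hale wins 9–6.
Ito vs Hale: Hale wins 11–4.
No candidate beats all others: Gupta beats Hale beats Erikson beats Gupta, a majority cycle.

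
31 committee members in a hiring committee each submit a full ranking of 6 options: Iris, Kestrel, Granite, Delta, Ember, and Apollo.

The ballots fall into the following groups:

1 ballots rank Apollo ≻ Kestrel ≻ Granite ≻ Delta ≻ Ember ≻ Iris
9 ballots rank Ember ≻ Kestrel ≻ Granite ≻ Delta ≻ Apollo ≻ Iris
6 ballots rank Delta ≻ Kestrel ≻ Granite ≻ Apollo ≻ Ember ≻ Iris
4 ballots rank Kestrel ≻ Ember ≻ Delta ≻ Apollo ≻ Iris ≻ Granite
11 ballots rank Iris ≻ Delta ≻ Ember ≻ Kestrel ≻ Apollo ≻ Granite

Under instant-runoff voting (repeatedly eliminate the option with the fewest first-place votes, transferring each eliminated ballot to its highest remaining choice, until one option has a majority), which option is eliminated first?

Round 1: Iris 11, Ember 9, Delta 6, Kestrel 4, Apollo 1, Granite 0. Granite has the fewest and is eliminated.
Round 2: Iris 11, Ember 9, Delta 6, Kestrel 4, Apollo 1. Apollo has the fewest and is eliminated.
Round 3: Iris 11, Ember 9, Delta 6, Kestrel 5. Kestrel has the fewest and is eliminated.
Round 4: Ember 13, Iris 11, Delta 7. Delta has the fewest and is eliminated.
Round 5: Ember 20, Iris 11. Ember has a majority.

Granite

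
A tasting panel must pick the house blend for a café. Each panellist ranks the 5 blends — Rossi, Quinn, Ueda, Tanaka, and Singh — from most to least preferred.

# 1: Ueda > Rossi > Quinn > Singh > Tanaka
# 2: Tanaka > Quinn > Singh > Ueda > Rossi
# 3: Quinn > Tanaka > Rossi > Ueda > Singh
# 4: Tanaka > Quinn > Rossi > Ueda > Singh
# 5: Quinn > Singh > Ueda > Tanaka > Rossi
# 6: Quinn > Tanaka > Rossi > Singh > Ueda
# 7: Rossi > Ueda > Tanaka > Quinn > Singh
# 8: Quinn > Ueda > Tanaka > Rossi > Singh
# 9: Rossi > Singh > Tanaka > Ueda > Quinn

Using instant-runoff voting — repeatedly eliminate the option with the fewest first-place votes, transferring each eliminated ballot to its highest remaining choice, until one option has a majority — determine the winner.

Round 1: Quinn 4, Rossi 2, Tanaka 2, Ueda 1, Singh 0. Singh has the fewest and is eliminated.
Round 2: Quinn 4, Rossi 2, Tanaka 2, Ueda 1. Ueda has the fewest and is eliminated.
Round 3: Quinn 4, Rossi 3, Tanaka 2. Tanaka has the fewest and is eliminated.
Round 4: Quinn 6, Rossi 3. Quinn has a majority.

Quinn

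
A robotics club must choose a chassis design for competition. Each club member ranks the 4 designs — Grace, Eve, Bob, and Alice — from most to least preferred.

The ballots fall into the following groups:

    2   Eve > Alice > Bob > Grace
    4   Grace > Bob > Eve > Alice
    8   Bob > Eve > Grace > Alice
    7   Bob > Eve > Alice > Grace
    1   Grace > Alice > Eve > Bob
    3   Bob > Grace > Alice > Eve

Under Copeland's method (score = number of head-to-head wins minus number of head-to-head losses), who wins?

Bob

Pairwise results:
  Grace vs Eve: Eve wins 17–8.
  Grace vs Bob: Bob wins 20–5.
  Grace vs Alice: Grace wins 16–9.
  Eve vs Bob: Bob wins 22–3.
  Eve vs Alice: Eve wins 21–4.
  Bob vs Alice: Bob wins 22–3.
Copeland scores (wins − losses):
  Grace: 1 − 2 = -1
  Eve: 2 − 1 = 1
  Bob: 3 − 0 = 3
  Alice: 0 − 3 = -3
Bob has the best Copeland score.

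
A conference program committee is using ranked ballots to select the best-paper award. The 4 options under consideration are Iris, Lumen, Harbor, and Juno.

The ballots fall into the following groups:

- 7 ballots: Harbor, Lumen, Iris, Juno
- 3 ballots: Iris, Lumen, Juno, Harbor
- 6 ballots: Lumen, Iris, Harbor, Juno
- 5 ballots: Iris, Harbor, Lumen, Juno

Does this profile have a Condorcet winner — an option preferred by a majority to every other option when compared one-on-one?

No

Head-to-head results (21 voters total):
Iris vs Lumen: Lumen wins 13–8.
Iris vs Harbor: Iris wins 14–7.
Iris vs Juno: Iris wins 21–0.
Lumen vs Harbor: Harbor wins 12–9.
Lumen vs Juno: Lumen wins 21–0.
Harbor vs Juno: Harbor wins 18–3.
No candidate beats all others: Iris beats Harbor beats Lumen beats Iris, a majority cycle.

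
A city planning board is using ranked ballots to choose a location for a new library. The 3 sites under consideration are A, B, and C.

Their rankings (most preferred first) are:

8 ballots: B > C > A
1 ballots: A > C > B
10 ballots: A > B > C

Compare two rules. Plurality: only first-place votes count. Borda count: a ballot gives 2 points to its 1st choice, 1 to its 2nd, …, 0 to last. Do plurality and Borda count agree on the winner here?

Plurality first-place counts: A 11, B 8, C 0 → A.
Borda totals: A 22, B 26, C 9 → B.
The two rules disagree: plurality picks A, Borda picks B.

No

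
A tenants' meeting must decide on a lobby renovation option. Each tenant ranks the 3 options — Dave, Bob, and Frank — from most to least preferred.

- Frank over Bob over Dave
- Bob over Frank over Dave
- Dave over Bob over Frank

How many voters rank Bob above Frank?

Ballots ranking Bob above Frank: 2.
Ballots ranking Frank above Bob: 1.
So 2 of 3 voters prefer Bob to Frank.

2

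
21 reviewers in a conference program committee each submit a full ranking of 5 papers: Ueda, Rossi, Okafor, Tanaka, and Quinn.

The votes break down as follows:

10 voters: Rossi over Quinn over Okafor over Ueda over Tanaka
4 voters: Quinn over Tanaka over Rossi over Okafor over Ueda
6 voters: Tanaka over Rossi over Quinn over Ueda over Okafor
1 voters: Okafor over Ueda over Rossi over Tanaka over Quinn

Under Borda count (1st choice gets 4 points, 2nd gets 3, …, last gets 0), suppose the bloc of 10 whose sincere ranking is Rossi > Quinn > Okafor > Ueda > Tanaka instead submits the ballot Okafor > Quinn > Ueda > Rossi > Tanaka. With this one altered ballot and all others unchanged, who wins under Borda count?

Quinn

Borda totals with the altered ballot: Ueda 29, Rossi 38, Okafor 48, Tanaka 37, Quinn 58.
The switch changes the winner from Rossi to Quinn.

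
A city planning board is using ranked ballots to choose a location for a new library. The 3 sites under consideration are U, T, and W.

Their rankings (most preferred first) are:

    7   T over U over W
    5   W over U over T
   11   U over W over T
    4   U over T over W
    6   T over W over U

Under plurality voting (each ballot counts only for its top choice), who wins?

U

First-place vote totals:
  U: 15
  T: 13
  W: 5
U has the most first-place votes.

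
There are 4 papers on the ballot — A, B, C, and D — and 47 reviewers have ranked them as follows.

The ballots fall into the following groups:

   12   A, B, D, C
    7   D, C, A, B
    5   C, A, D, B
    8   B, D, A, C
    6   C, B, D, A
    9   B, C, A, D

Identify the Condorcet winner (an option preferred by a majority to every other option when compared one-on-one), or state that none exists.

Head-to-head results (47 voters total):
A vs B: A wins 24–23.
A vs C: C wins 27–20.
A vs D: A wins 26–21.
B vs C: B wins 29–18.
B vs D: B wins 35–12.
C vs D: D wins 27–20.
No candidate beats all others: A beats B beats C beats A, a majority cycle.

There is no Condorcet winner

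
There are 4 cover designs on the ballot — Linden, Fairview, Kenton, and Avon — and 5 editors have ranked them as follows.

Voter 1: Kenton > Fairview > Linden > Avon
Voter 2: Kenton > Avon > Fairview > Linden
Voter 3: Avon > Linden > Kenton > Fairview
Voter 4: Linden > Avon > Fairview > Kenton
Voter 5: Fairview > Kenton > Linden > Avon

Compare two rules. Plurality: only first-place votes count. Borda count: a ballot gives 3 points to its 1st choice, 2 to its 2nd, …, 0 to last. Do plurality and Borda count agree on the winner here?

Plurality first-place counts: Linden 1, Fairview 1, Kenton 2, Avon 1 → Kenton.
Borda totals: Linden 7, Fairview 7, Kenton 9, Avon 7 → Kenton.
The two rules agree on Kenton.

Yes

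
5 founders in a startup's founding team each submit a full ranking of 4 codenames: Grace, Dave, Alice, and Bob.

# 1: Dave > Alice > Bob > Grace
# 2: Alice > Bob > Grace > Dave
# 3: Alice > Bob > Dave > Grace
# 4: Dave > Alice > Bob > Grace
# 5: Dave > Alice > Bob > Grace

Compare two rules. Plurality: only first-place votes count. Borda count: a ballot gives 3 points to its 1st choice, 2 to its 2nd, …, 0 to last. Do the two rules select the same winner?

No

Plurality first-place counts: Grace 0, Dave 3, Alice 2, Bob 0 → Dave.
Borda totals: Grace 1, Dave 10, Alice 12, Bob 7 → Alice.
The two rules disagree: plurality picks Dave, Borda picks Alice.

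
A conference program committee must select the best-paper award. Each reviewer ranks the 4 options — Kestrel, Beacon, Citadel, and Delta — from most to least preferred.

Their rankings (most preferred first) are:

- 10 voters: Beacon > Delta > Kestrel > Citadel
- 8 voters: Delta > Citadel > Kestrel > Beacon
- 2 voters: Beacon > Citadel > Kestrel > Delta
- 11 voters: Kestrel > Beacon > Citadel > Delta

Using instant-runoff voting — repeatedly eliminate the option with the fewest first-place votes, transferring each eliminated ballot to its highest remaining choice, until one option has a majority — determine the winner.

Round 1: Beacon 12, Kestrel 11, Delta 8, Citadel 0. Citadel has the fewest and is eliminated.
Round 2: Beacon 12, Kestrel 11, Delta 8. Delta has the fewest and is eliminated.
Round 3: Kestrel 19, Beacon 12. Kestrel has a majority.

Kestrel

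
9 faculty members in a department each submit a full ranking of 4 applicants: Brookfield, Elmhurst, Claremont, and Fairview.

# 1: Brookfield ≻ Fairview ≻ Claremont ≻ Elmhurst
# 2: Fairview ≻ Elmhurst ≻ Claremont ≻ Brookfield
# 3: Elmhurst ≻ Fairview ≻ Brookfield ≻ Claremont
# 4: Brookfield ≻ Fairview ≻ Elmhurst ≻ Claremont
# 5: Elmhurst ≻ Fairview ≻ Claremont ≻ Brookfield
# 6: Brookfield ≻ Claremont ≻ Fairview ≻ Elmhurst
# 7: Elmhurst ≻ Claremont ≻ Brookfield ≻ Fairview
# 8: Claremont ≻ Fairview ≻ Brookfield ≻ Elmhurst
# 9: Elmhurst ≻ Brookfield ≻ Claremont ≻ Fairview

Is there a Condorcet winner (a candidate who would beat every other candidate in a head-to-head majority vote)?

No

Head-to-head results (9 voters total):
Brookfield vs Elmhurst: Elmhurst wins 5–4.
Brookfield vs Claremont: Brookfield wins 5–4.
Brookfield vs Fairview: Brookfield wins 5–4.
Elmhurst vs Claremont: Elmhurst wins 6–3.
Elmhurst vs Fairview: Fairview wins 5–4.
Claremont vs Fairview: Fairview wins 5–4.
No candidate beats all others: Brookfield beats Fairview beats Elmhurst beats Brookfield, a majority cycle.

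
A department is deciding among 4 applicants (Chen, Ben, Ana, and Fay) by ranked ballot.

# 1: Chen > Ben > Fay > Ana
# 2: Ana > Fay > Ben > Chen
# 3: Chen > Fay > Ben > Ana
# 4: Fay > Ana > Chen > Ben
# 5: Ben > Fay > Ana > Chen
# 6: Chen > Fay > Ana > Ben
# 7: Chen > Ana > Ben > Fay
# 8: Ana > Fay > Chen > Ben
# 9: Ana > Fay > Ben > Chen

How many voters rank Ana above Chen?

Ballots ranking Ana above Chen: 5.
Ballots ranking Chen above Ana: 4.
So 5 of 9 voters prefer Ana to Chen.

5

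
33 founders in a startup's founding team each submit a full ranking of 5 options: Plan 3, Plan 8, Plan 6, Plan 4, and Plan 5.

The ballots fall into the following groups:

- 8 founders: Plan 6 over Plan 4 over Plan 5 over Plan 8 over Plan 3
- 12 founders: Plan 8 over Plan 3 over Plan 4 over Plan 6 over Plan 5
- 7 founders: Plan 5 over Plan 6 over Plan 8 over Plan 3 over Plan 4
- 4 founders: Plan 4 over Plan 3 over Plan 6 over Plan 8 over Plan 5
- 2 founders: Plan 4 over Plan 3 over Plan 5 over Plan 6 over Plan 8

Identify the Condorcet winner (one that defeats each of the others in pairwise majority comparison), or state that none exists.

Head-to-head results (33 voters total):
Plan 3 vs Plan 8: Plan 8 wins 27–6.
Plan 3 vs Plan 6: Plan 3 wins 18–15.
Plan 3 vs Plan 4: Plan 3 wins 19–14.
Plan 3 vs Plan 5: Plan 3 wins 18–15.
Plan 8 vs Plan 6: Plan 6 wins 21–12.
Plan 8 vs Plan 4: Plan 8 wins 19–14.
Plan 8 vs Plan 5: Plan 5 wins 17–16.
Plan 6 vs Plan 4: Plan 4 wins 18–15.
Plan 6 vs Plan 5: Plan 6 wins 24–9.
Plan 4 vs Plan 5: Plan 4 wins 26–7.
No candidate beats all others: Plan 3 beats Plan 6 beats Plan 8 beats Plan 3, a majority cycle.

There is no Condorcet winner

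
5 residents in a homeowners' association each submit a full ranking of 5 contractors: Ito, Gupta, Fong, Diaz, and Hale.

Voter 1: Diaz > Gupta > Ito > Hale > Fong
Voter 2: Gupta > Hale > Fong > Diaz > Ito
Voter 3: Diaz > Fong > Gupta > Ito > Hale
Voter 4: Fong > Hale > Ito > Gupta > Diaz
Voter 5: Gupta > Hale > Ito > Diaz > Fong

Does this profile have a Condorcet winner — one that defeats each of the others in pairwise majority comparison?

Head-to-head results (5 voters total):
Ito vs Gupta: Gupta wins 4–1.
Ito vs Fong: Fong wins 3–2.
Ito vs Diaz: Diaz wins 3–2.
Ito vs Hale: Hale wins 3–2.
Gupta vs Fong: Gupta wins 3–2.
Gupta vs Diaz: Gupta wins 3–2.
Gupta vs Hale: Gupta wins 4–1.
Fong vs Diaz: Diaz wins 3–2.
Fong vs Hale: Hale wins 3–2.
Diaz vs Hale: Hale wins 3–2.
Gupta beats each rival — Ito (4–1), Fong (3–2), Diaz (3–2), Hale (4–1) — so Gupta is the Condorcet winner.

Yes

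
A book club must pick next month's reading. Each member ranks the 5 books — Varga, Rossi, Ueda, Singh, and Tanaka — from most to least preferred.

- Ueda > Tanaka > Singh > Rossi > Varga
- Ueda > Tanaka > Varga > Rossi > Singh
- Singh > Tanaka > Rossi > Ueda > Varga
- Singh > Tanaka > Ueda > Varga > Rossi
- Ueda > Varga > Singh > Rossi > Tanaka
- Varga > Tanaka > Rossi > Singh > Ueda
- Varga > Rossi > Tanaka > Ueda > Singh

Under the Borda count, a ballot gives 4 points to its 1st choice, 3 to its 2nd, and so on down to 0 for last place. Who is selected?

Borda scores:
  Varga: 0 + 2 + 0 + 1 + 3 + 4 + 4 = 14
  Rossi: 1 + 1 + 2 + 0 + 1 + 2 + 3 = 10
  Ueda: 4 + 4 + 1 + 2 + 4 + 0 + 1 = 16
  Singh: 2 + 0 + 4 + 4 + 2 + 1 + 0 = 13
  Tanaka: 3 + 3 + 3 + 3 + 0 + 3 + 2 = 17
Tanaka has the highest total.

Tanaka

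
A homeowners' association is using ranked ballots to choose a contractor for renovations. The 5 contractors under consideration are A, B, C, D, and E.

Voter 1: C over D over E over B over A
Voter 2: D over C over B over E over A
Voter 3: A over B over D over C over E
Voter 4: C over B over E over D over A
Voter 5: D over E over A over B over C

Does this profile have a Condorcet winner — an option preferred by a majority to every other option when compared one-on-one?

Yes

Head-to-head results (5 voters total):
A vs B: B wins 3–2.
A vs C: C wins 3–2.
A vs D: D wins 4–1.
A vs E: E wins 4–1.
B vs C: C wins 3–2.
B vs D: D wins 3–2.
B vs E: B wins 3–2.
C vs D: D wins 3–2.
C vs E: C wins 4–1.
D vs E: D wins 4–1.
D beats each rival — A (4–1), B (3–2), C (3–2), E (4–1) — so D is the Condorcet winner.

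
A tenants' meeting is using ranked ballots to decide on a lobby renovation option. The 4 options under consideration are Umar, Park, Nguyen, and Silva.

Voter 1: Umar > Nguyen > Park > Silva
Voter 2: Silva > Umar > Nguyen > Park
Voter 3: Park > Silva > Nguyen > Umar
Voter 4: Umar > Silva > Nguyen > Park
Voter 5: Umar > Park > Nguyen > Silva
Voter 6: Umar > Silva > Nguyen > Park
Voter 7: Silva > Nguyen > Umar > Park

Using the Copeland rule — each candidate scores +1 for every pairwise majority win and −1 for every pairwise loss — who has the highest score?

Pairwise results:
  Umar vs Park: Umar wins 6–1.
  Umar vs Nguyen: Umar wins 5–2.
  Umar vs Silva: Umar wins 4–3.
  Park vs Nguyen: Nguyen wins 5–2.
  Park vs Silva: Silva wins 4–3.
  Nguyen vs Silva: Silva wins 5–2.
Copeland scores (wins − losses):
  Umar: 3 − 0 = 3
  Park: 0 − 3 = -3
  Nguyen: 1 − 2 = -1
  Silva: 2 − 1 = 1
Umar has the best Copeland score.

Umar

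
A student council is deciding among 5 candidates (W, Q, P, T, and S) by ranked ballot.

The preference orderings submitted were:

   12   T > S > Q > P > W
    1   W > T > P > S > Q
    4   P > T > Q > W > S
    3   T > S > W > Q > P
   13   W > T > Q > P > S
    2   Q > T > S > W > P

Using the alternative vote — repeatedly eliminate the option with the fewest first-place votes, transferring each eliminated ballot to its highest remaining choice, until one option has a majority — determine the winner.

T

Round 1: T 15, W 14, P 4, Q 2, S 0. S has the fewest and is eliminated.
Round 2: T 15, W 14, P 4, Q 2. Q has the fewest and is eliminated.
Round 3: T 17, W 14, P 4. P has the fewest and is eliminated.
Round 4: T 21, W 14. T has a majority.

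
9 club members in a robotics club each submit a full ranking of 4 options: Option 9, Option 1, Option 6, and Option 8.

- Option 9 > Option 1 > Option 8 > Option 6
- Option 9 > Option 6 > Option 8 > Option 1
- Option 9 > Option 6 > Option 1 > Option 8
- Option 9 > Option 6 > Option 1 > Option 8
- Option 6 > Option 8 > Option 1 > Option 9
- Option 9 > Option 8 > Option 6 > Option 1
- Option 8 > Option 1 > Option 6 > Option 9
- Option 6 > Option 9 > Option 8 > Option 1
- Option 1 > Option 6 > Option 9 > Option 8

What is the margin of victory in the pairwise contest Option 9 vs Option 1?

3

Ballots ranking Option 9 above Option 1: 6.
Ballots ranking Option 1 above Option 9: 3.
Option 9 wins 6–3, a margin of 3.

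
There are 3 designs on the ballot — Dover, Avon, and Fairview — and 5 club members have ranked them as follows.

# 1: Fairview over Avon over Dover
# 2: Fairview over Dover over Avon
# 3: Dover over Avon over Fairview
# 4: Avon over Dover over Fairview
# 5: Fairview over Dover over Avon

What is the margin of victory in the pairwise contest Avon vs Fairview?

Ballots ranking Avon above Fairview: 2.
Ballots ranking Fairview above Avon: 3.
Fairview wins 3–2, a margin of 1.

1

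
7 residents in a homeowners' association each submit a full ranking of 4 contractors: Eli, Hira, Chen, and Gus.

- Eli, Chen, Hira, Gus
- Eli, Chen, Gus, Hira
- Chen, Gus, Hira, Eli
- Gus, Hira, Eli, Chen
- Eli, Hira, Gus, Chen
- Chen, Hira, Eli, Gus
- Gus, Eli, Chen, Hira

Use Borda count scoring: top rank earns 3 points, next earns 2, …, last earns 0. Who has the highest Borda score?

Borda scores:
  Eli: 3 + 3 + 0 + 1 + 3 + 1 + 2 = 13
  Hira: 1 + 0 + 1 + 2 + 2 + 2 + 0 = 8
  Chen: 2 + 2 + 3 + 0 + 0 + 3 + 1 = 11
  Gus: 0 + 1 + 2 + 3 + 1 + 0 + 3 = 10
Eli has the highest total.

Eli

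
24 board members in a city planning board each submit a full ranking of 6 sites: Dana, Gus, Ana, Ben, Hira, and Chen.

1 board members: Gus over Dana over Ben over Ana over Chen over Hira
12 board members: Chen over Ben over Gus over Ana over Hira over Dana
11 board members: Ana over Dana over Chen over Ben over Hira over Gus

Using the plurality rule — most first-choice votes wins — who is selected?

Chen

First-place vote totals:
  Dana: 0
  Gus: 1
  Ana: 11
  Ben: 0
  Hira: 0
  Chen: 12
Chen has the most first-place votes.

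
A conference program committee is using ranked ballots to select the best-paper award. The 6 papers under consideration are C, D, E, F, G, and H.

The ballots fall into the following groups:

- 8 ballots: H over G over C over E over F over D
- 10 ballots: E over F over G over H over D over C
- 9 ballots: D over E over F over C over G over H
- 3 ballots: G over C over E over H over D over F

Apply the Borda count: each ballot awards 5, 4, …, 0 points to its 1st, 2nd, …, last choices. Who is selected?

Borda scores:
  C: 8·3 + 10·0 + 9·2 + 3·4 = 54
  D: 8·0 + 10·1 + 9·5 + 3·1 = 58
  E: 8·2 + 10·5 + 9·4 + 3·3 = 111
  F: 8·1 + 10·4 + 9·3 + 3·0 = 75
  G: 8·4 + 10·3 + 9·1 + 3·5 = 86
  H: 8·5 + 10·2 + 9·0 + 3·2 = 66
E has the highest total.

E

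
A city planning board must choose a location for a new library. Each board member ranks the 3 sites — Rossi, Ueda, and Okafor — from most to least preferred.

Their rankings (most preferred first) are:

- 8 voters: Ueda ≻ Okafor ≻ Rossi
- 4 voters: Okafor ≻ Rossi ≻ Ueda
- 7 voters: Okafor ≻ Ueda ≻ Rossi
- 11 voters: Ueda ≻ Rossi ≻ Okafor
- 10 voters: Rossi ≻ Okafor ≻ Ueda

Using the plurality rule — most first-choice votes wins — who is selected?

Ueda

First-place vote totals:
  Rossi: 10
  Ueda: 19
  Okafor: 11
Ueda has the most first-place votes.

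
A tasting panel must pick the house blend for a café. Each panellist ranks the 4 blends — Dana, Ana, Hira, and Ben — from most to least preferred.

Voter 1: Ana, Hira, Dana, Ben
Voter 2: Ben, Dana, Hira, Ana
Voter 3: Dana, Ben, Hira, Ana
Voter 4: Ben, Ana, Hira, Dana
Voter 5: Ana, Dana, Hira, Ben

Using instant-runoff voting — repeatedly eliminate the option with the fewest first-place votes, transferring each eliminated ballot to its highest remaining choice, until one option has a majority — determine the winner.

Round 1: Ana 2, Ben 2, Dana 1, Hira 0. Hira has the fewest and is eliminated.
Round 2: Ana 2, Ben 2, Dana 1. Dana has the fewest and is eliminated.
Round 3: Ben 3, Ana 2. Ben has a majority.

Ben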